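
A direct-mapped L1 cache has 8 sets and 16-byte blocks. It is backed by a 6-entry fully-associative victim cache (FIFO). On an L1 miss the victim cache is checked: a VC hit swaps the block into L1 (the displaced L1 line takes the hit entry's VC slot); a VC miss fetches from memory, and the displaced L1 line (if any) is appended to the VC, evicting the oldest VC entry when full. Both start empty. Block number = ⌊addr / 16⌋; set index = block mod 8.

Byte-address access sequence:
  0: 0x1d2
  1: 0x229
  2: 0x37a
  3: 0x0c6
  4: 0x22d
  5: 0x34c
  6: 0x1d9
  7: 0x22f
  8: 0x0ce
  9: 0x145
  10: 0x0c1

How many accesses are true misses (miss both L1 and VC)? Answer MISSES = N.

  [0] addr=0x1d2 blk=29 s=5: MISS | VC []
  [1] addr=0x229 blk=34 s=2: MISS | VC []
  [2] addr=0x37a blk=55 s=7: MISS | VC []
  [3] addr=0xc6 blk=12 s=4: MISS | VC []
  [4] addr=0x22d blk=34 s=2: L1-HIT | VC []
  [5] addr=0x34c blk=52 s=4: MISS | VC [12]
  [6] addr=0x1d9 blk=29 s=5: L1-HIT | VC [12]
  [7] addr=0x22f blk=34 s=2: L1-HIT | VC [12]
  [8] addr=0xce blk=12 s=4: VC-HIT | VC [52]
  [9] addr=0x145 blk=20 s=4: MISS | VC [52, 12]
  [10] addr=0xc1 blk=12 s=4: VC-HIT | VC [52, 20]

MISSES = 6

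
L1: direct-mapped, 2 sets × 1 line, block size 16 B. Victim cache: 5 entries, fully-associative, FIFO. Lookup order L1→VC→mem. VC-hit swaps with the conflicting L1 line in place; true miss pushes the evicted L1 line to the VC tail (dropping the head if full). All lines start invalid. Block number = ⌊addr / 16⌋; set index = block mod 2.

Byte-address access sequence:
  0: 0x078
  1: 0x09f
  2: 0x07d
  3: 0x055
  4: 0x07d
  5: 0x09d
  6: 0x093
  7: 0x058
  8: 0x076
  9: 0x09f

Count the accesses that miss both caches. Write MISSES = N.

MISSES = 3

0: 0x78 (blk 7, set 1) → MISS  vc=[]
1: 0x9f (blk 9, set 1) → MISS  vc=[7]
2: 0x7d (blk 7, set 1) → VC-HIT  vc=[9]
3: 0x55 (blk 5, set 1) → MISS  vc=[9, 7]
4: 0x7d (blk 7, set 1) → VC-HIT  vc=[9, 5]
5: 0x9d (blk 9, set 1) → VC-HIT  vc=[7, 5]
6: 0x93 (blk 9, set 1) → L1-HIT  vc=[7, 5]
7: 0x58 (blk 5, set 1) → VC-HIT  vc=[7, 9]
8: 0x76 (blk 7, set 1) → VC-HIT  vc=[5, 9]
9: 0x9f (blk 9, set 1) → VC-HIT  vc=[5, 7]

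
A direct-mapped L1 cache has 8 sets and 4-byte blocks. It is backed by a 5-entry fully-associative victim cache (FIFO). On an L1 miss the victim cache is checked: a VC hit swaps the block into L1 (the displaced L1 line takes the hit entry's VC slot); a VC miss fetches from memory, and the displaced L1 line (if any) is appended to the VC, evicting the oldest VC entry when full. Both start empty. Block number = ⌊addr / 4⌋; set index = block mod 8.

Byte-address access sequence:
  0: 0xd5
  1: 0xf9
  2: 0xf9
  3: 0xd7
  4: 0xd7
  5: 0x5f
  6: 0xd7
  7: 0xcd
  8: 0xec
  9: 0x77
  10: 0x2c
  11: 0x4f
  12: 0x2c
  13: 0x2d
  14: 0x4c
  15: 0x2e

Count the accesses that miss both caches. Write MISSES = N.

MISSES = 8

  [0] addr=0xd5 blk=53 s=5: MISS | VC []
  [1] addr=0xf9 blk=62 s=6: MISS | VC []
  [2] addr=0xf9 blk=62 s=6: L1-HIT | VC []
  [3] addr=0xd7 blk=53 s=5: L1-HIT | VC []
  [4] addr=0xd7 blk=53 s=5: L1-HIT | VC []
  [5] addr=0x5f blk=23 s=7: MISS | VC []
  [6] addr=0xd7 blk=53 s=5: L1-HIT | VC []
  [7] addr=0xcd blk=51 s=3: MISS | VC []
  [8] addr=0xec blk=59 s=3: MISS | VC [51]
  [9] addr=0x77 blk=29 s=5: MISS | VC [51, 53]
  [10] addr=0x2c blk=11 s=3: MISS | VC [51, 53, 59]
  [11] addr=0x4f blk=19 s=3: MISS | VC [51, 53, 59, 11]
  [12] addr=0x2c blk=11 s=3: VC-HIT | VC [51, 53, 59, 19]
  [13] addr=0x2d blk=11 s=3: L1-HIT | VC [51, 53, 59, 19]
  [14] addr=0x4c blk=19 s=3: VC-HIT | VC [51, 53, 59, 11]
  [15] addr=0x2e blk=11 s=3: VC-HIT | VC [51, 53, 59, 19]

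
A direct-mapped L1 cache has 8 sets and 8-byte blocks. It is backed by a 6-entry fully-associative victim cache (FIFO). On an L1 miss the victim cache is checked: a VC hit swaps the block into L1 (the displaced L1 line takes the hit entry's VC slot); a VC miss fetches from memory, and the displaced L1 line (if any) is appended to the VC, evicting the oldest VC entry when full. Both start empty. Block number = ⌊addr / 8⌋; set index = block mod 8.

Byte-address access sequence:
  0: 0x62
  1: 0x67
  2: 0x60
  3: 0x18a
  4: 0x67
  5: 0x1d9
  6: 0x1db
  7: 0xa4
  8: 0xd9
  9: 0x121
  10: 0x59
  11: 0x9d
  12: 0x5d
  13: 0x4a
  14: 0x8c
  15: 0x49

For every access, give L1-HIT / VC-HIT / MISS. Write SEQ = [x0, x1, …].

0: 0x62 (blk 12, set 4) → MISS  vc=[]
1: 0x67 (blk 12, set 4) → L1-HIT  vc=[]
2: 0x60 (blk 12, set 4) → L1-HIT  vc=[]
3: 0x18a (blk 49, set 1) → MISS  vc=[]
4: 0x67 (blk 12, set 4) → L1-HIT  vc=[]
5: 0x1d9 (blk 59, set 3) → MISS  vc=[]
6: 0x1db (blk 59, set 3) → L1-HIT  vc=[]
7: 0xa4 (blk 20, set 4) → MISS  vc=[12]
8: 0xd9 (blk 27, set 3) → MISS  vc=[12, 59]
9: 0x121 (blk 36, set 4) → MISS  vc=[12, 59, 20]
10: 0x59 (blk 11, set 3) → MISS  vc=[12, 59, 20, 27]
11: 0x9d (blk 19, set 3) → MISS  vc=[12, 59, 20, 27, 11]
12: 0x5d (blk 11, set 3) → VC-HIT  vc=[12, 59, 20, 27, 19]
13: 0x4a (blk 9, set 1) → MISS  vc=[12, 59, 20, 27, 19, 49]
14: 0x8c (blk 17, set 1) → MISS  vc=[59, 20, 27, 19, 49, 9]
15: 0x49 (blk 9, set 1) → VC-HIT  vc=[59, 20, 27, 19, 49, 17]

SEQ = [MISS, L1-HIT, L1-HIT, MISS, L1-HIT, MISS, L1-HIT, MISS, MISS, MISS, MISS, MISS, VC-HIT, MISS, MISS, VC-HIT]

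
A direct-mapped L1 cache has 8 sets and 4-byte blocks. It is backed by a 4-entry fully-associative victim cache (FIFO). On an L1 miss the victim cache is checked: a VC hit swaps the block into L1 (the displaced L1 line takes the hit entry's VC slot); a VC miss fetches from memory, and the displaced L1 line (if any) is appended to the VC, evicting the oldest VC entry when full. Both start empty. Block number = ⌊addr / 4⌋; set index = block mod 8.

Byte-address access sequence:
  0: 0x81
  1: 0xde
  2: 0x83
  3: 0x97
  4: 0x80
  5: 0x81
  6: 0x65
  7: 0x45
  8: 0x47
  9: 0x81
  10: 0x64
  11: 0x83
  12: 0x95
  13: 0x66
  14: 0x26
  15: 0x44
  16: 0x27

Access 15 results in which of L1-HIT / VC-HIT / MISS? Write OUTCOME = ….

  [0] addr=0x81 blk=32 s=0: MISS | VC []
  [1] addr=0xde blk=55 s=7: MISS | VC []
  [2] addr=0x83 blk=32 s=0: L1-HIT | VC []
  [3] addr=0x97 blk=37 s=5: MISS | VC []
  [4] addr=0x80 blk=32 s=0: L1-HIT | VC []
  [5] addr=0x81 blk=32 s=0: L1-HIT | VC []
  [6] addr=0x65 blk=25 s=1: MISS | VC []
  [7] addr=0x45 blk=17 s=1: MISS | VC [25]
  [8] addr=0x47 blk=17 s=1: L1-HIT | VC [25]
  [9] addr=0x81 blk=32 s=0: L1-HIT | VC [25]
  [10] addr=0x64 blk=25 s=1: VC-HIT | VC [17]
  [11] addr=0x83 blk=32 s=0: L1-HIT | VC [17]
  [12] addr=0x95 blk=37 s=5: L1-HIT | VC [17]
  [13] addr=0x66 blk=25 s=1: L1-HIT | VC [17]
  [14] addr=0x26 blk=9 s=1: MISS | VC [17, 25]
  [15] addr=0x44 blk=17 s=1: VC-HIT | VC [9, 25]
  [16] addr=0x27 blk=9 s=1: VC-HIT | VC [17, 25]

OUTCOME = VC-HIT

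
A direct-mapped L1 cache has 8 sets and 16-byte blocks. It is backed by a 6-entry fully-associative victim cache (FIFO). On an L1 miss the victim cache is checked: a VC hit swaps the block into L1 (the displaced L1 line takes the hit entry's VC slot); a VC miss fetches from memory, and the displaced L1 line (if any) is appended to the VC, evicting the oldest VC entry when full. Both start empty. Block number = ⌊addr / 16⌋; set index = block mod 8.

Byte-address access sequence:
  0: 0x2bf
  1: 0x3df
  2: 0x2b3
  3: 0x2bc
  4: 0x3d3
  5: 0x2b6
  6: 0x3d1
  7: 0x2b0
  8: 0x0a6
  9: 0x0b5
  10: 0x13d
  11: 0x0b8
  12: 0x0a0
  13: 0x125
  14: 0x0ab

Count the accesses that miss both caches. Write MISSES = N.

0: 0x2bf (blk 43, set 3) → MISS  vc=[]
1: 0x3df (blk 61, set 5) → MISS  vc=[]
2: 0x2b3 (blk 43, set 3) → L1-HIT  vc=[]
3: 0x2bc (blk 43, set 3) → L1-HIT  vc=[]
4: 0x3d3 (blk 61, set 5) → L1-HIT  vc=[]
5: 0x2b6 (blk 43, set 3) → L1-HIT  vc=[]
6: 0x3d1 (blk 61, set 5) → L1-HIT  vc=[]
7: 0x2b0 (blk 43, set 3) → L1-HIT  vc=[]
8: 0xa6 (blk 10, set 2) → MISS  vc=[]
9: 0xb5 (blk 11, set 3) → MISS  vc=[43]
10: 0x13d (blk 19, set 3) → MISS  vc=[43, 11]
11: 0xb8 (blk 11, set 3) → VC-HIT  vc=[43, 19]
12: 0xa0 (blk 10, set 2) → L1-HIT  vc=[43, 19]
13: 0x125 (blk 18, set 2) → MISS  vc=[43, 19, 10]
14: 0xab (blk 10, set 2) → VC-HIT  vc=[43, 19, 18]

MISSES = 6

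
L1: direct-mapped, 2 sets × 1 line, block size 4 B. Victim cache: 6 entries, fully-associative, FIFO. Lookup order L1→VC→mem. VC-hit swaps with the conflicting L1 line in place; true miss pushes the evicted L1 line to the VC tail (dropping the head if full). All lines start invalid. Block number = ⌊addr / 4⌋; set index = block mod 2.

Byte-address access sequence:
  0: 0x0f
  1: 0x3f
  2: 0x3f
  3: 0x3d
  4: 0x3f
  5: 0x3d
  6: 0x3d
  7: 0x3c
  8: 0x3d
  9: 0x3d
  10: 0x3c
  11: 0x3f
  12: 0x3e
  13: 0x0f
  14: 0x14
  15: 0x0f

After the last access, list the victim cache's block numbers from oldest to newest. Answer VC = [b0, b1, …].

VC = [15, 5]

#0 0xf→b3/s1 MISS; vc=[]
#1 0x3f→b15/s1 MISS; vc=[3]
#2 0x3f→b15/s1 L1-HIT; vc=[3]
#3 0x3d→b15/s1 L1-HIT; vc=[3]
#4 0x3f→b15/s1 L1-HIT; vc=[3]
#5 0x3d→b15/s1 L1-HIT; vc=[3]
#6 0x3d→b15/s1 L1-HIT; vc=[3]
#7 0x3c→b15/s1 L1-HIT; vc=[3]
#8 0x3d→b15/s1 L1-HIT; vc=[3]
#9 0x3d→b15/s1 L1-HIT; vc=[3]
#10 0x3c→b15/s1 L1-HIT; vc=[3]
#11 0x3f→b15/s1 L1-HIT; vc=[3]
#12 0x3e→b15/s1 L1-HIT; vc=[3]
#13 0xf→b3/s1 VC-HIT; vc=[15]
#14 0x14→b5/s1 MISS; vc=[15,3]
#15 0xf→b3/s1 VC-HIT; vc=[15,5]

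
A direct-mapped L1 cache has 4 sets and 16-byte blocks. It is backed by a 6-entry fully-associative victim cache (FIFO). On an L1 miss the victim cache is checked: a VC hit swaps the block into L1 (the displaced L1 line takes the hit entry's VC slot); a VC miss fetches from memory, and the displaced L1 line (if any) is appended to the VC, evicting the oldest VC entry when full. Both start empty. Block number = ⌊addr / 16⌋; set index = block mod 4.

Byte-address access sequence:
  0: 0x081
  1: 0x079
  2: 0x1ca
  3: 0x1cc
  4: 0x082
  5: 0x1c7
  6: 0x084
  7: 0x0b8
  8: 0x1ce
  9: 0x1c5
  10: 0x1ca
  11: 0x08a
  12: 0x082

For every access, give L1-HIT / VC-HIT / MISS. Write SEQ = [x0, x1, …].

SEQ = [MISS, MISS, MISS, L1-HIT, VC-HIT, VC-HIT, VC-HIT, MISS, VC-HIT, L1-HIT, L1-HIT, VC-HIT, L1-HIT]

#0 0x81→b8/s0 MISS; vc=[]
#1 0x79→b7/s3 MISS; vc=[]
#2 0x1ca→b28/s0 MISS; vc=[8]
#3 0x1cc→b28/s0 L1-HIT; vc=[8]
#4 0x82→b8/s0 VC-HIT; vc=[28]
#5 0x1c7→b28/s0 VC-HIT; vc=[8]
#6 0x84→b8/s0 VC-HIT; vc=[28]
#7 0xb8→b11/s3 MISS; vc=[28,7]
#8 0x1ce→b28/s0 VC-HIT; vc=[8,7]
#9 0x1c5→b28/s0 L1-HIT; vc=[8,7]
#10 0x1ca→b28/s0 L1-HIT; vc=[8,7]
#11 0x8a→b8/s0 VC-HIT; vc=[28,7]
#12 0x82→b8/s0 L1-HIT; vc=[28,7]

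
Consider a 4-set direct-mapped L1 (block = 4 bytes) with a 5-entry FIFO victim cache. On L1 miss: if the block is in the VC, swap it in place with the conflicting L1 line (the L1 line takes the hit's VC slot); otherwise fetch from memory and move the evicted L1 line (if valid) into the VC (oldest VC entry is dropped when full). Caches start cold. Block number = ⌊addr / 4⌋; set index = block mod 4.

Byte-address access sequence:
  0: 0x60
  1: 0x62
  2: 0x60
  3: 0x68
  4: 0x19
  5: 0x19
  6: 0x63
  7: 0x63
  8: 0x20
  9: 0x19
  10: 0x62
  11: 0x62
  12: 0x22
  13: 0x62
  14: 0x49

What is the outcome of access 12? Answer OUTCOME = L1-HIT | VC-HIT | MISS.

  [0] addr=0x60 blk=24 s=0: MISS | VC []
  [1] addr=0x62 blk=24 s=0: L1-HIT | VC []
  [2] addr=0x60 blk=24 s=0: L1-HIT | VC []
  [3] addr=0x68 blk=26 s=2: MISS | VC []
  [4] addr=0x19 blk=6 s=2: MISS | VC [26]
  [5] addr=0x19 blk=6 s=2: L1-HIT | VC [26]
  [6] addr=0x63 blk=24 s=0: L1-HIT | VC [26]
  [7] addr=0x63 blk=24 s=0: L1-HIT | VC [26]
  [8] addr=0x20 blk=8 s=0: MISS | VC [26, 24]
  [9] addr=0x19 blk=6 s=2: L1-HIT | VC [26, 24]
  [10] addr=0x62 blk=24 s=0: VC-HIT | VC [26, 8]
  [11] addr=0x62 blk=24 s=0: L1-HIT | VC [26, 8]
  [12] addr=0x22 blk=8 s=0: VC-HIT | VC [26, 24]
  [13] addr=0x62 blk=24 s=0: VC-HIT | VC [26, 8]
  [14] addr=0x49 blk=18 s=2: MISS | VC [26, 8, 6]

OUTCOME = VC-HIT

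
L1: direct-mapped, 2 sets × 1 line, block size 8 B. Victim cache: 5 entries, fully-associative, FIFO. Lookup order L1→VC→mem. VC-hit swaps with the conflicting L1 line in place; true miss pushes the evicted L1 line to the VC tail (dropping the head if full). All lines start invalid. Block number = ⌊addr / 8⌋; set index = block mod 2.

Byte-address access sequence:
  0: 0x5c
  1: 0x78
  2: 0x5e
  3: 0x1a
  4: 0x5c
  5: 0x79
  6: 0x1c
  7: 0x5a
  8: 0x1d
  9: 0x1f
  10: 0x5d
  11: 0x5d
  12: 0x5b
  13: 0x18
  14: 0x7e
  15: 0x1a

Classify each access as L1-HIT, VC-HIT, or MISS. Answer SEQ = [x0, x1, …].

#0 0x5c→b11/s1 MISS; vc=[]
#1 0x78→b15/s1 MISS; vc=[11]
#2 0x5e→b11/s1 VC-HIT; vc=[15]
#3 0x1a→b3/s1 MISS; vc=[15,11]
#4 0x5c→b11/s1 VC-HIT; vc=[15,3]
#5 0x79→b15/s1 VC-HIT; vc=[11,3]
#6 0x1c→b3/s1 VC-HIT; vc=[11,15]
#7 0x5a→b11/s1 VC-HIT; vc=[3,15]
#8 0x1d→b3/s1 VC-HIT; vc=[11,15]
#9 0x1f→b3/s1 L1-HIT; vc=[11,15]
#10 0x5d→b11/s1 VC-HIT; vc=[3,15]
#11 0x5d→b11/s1 L1-HIT; vc=[3,15]
#12 0x5b→b11/s1 L1-HIT; vc=[3,15]
#13 0x18→b3/s1 VC-HIT; vc=[11,15]
#14 0x7e→b15/s1 VC-HIT; vc=[11,3]
#15 0x1a→b3/s1 VC-HIT; vc=[11,15]

SEQ = [MISS, MISS, VC-HIT, MISS, VC-HIT, VC-HIT, VC-HIT, VC-HIT, VC-HIT, L1-HIT, VC-HIT, L1-HIT, L1-HIT, VC-HIT, VC-HIT, VC-HIT]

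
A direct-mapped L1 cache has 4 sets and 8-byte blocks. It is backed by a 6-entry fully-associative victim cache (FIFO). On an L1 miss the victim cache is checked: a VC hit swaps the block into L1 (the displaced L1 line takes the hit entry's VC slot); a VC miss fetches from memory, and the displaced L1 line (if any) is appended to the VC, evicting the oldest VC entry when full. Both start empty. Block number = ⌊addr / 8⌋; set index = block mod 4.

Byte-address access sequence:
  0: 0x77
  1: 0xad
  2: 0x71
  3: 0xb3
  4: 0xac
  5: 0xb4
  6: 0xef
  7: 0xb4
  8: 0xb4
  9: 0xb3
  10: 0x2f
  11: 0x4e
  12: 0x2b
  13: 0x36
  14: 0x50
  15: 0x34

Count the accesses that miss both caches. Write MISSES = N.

MISSES = 8

#0 0x77→b14/s2 MISS; vc=[]
#1 0xad→b21/s1 MISS; vc=[]
#2 0x71→b14/s2 L1-HIT; vc=[]
#3 0xb3→b22/s2 MISS; vc=[14]
#4 0xac→b21/s1 L1-HIT; vc=[14]
#5 0xb4→b22/s2 L1-HIT; vc=[14]
#6 0xef→b29/s1 MISS; vc=[14,21]
#7 0xb4→b22/s2 L1-HIT; vc=[14,21]
#8 0xb4→b22/s2 L1-HIT; vc=[14,21]
#9 0xb3→b22/s2 L1-HIT; vc=[14,21]
#10 0x2f→b5/s1 MISS; vc=[14,21,29]
#11 0x4e→b9/s1 MISS; vc=[14,21,29,5]
#12 0x2b→b5/s1 VC-HIT; vc=[14,21,29,9]
#13 0x36→b6/s2 MISS; vc=[14,21,29,9,22]
#14 0x50→b10/s2 MISS; vc=[14,21,29,9,22,6]
#15 0x34→b6/s2 VC-HIT; vc=[14,21,29,9,22,10]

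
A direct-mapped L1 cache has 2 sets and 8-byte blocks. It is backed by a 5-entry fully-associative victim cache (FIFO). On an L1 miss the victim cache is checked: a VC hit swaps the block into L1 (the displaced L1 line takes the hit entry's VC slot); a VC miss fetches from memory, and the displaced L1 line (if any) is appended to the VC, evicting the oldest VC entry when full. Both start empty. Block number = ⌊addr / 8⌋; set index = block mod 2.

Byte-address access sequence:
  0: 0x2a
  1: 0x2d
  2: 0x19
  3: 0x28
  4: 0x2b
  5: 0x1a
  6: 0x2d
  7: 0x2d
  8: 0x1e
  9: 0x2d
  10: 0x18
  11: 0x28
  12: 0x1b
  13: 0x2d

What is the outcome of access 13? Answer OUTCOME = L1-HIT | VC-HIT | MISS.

OUTCOME = VC-HIT

0: 0x2a (blk 5, set 1) → MISS  vc=[]
1: 0x2d (blk 5, set 1) → L1-HIT  vc=[]
2: 0x19 (blk 3, set 1) → MISS  vc=[5]
3: 0x28 (blk 5, set 1) → VC-HIT  vc=[3]
4: 0x2b (blk 5, set 1) → L1-HIT  vc=[3]
5: 0x1a (blk 3, set 1) → VC-HIT  vc=[5]
6: 0x2d (blk 5, set 1) → VC-HIT  vc=[3]
7: 0x2d (blk 5, set 1) → L1-HIT  vc=[3]
8: 0x1e (blk 3, set 1) → VC-HIT  vc=[5]
9: 0x2d (blk 5, set 1) → VC-HIT  vc=[3]
10: 0x18 (blk 3, set 1) → VC-HIT  vc=[5]
11: 0x28 (blk 5, set 1) → VC-HIT  vc=[3]
12: 0x1b (blk 3, set 1) → VC-HIT  vc=[5]
13: 0x2d (blk 5, set 1) → VC-HIT  vc=[3]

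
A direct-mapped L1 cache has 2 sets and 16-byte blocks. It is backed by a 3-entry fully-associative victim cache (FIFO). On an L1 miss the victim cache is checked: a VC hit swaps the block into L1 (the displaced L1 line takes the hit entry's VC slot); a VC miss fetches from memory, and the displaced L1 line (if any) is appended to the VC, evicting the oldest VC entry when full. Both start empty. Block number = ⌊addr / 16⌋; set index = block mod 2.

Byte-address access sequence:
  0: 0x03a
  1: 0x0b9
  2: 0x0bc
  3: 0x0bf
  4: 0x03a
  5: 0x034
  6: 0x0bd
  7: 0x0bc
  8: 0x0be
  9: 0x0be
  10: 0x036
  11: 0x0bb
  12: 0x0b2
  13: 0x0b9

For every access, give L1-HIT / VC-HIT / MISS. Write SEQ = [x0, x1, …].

SEQ = [MISS, MISS, L1-HIT, L1-HIT, VC-HIT, L1-HIT, VC-HIT, L1-HIT, L1-HIT, L1-HIT, VC-HIT, VC-HIT, L1-HIT, L1-HIT]

#0 0x3a→b3/s1 MISS; vc=[]
#1 0xb9→b11/s1 MISS; vc=[3]
#2 0xbc→b11/s1 L1-HIT; vc=[3]
#3 0xbf→b11/s1 L1-HIT; vc=[3]
#4 0x3a→b3/s1 VC-HIT; vc=[11]
#5 0x34→b3/s1 L1-HIT; vc=[11]
#6 0xbd→b11/s1 VC-HIT; vc=[3]
#7 0xbc→b11/s1 L1-HIT; vc=[3]
#8 0xbe→b11/s1 L1-HIT; vc=[3]
#9 0xbe→b11/s1 L1-HIT; vc=[3]
#10 0x36→b3/s1 VC-HIT; vc=[11]
#11 0xbb→b11/s1 VC-HIT; vc=[3]
#12 0xb2→b11/s1 L1-HIT; vc=[3]
#13 0xb9→b11/s1 L1-HIT; vc=[3]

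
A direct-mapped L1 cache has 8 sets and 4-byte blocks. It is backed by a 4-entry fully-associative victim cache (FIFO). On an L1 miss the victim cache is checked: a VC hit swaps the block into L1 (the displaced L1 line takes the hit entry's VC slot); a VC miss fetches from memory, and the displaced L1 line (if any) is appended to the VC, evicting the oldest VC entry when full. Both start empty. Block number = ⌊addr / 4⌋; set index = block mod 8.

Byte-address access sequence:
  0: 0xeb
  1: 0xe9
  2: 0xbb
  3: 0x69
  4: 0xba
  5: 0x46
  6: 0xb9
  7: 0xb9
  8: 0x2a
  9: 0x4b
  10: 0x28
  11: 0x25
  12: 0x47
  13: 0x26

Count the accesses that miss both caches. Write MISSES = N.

MISSES = 7

  [0] addr=0xeb blk=58 s=2: MISS | VC []
  [1] addr=0xe9 blk=58 s=2: L1-HIT | VC []
  [2] addr=0xbb blk=46 s=6: MISS | VC []
  [3] addr=0x69 blk=26 s=2: MISS | VC [58]
  [4] addr=0xba blk=46 s=6: L1-HIT | VC [58]
  [5] addr=0x46 blk=17 s=1: MISS | VC [58]
  [6] addr=0xb9 blk=46 s=6: L1-HIT | VC [58]
  [7] addr=0xb9 blk=46 s=6: L1-HIT | VC [58]
  [8] addr=0x2a blk=10 s=2: MISS | VC [58, 26]
  [9] addr=0x4b blk=18 s=2: MISS | VC [58, 26, 10]
  [10] addr=0x28 blk=10 s=2: VC-HIT | VC [58, 26, 18]
  [11] addr=0x25 blk=9 s=1: MISS | VC [58, 26, 18, 17]
  [12] addr=0x47 blk=17 s=1: VC-HIT | VC [58, 26, 18, 9]
  [13] addr=0x26 blk=9 s=1: VC-HIT | VC [58, 26, 18, 17]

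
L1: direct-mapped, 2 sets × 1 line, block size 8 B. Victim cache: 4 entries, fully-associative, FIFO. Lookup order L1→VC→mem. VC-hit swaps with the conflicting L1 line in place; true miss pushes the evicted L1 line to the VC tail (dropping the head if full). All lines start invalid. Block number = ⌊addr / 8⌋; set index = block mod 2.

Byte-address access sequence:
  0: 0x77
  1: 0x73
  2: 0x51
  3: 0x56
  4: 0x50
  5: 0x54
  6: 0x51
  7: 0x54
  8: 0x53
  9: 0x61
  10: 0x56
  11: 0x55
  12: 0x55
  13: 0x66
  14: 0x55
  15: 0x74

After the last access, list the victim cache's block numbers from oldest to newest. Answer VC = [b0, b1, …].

VC = [10, 12]

0: 0x77 (blk 14, set 0) → MISS  vc=[]
1: 0x73 (blk 14, set 0) → L1-HIT  vc=[]
2: 0x51 (blk 10, set 0) → MISS  vc=[14]
3: 0x56 (blk 10, set 0) → L1-HIT  vc=[14]
4: 0x50 (blk 10, set 0) → L1-HIT  vc=[14]
5: 0x54 (blk 10, set 0) → L1-HIT  vc=[14]
6: 0x51 (blk 10, set 0) → L1-HIT  vc=[14]
7: 0x54 (blk 10, set 0) → L1-HIT  vc=[14]
8: 0x53 (blk 10, set 0) → L1-HIT  vc=[14]
9: 0x61 (blk 12, set 0) → MISS  vc=[14, 10]
10: 0x56 (blk 10, set 0) → VC-HIT  vc=[14, 12]
11: 0x55 (blk 10, set 0) → L1-HIT  vc=[14, 12]
12: 0x55 (blk 10, set 0) → L1-HIT  vc=[14, 12]
13: 0x66 (blk 12, set 0) → VC-HIT  vc=[14, 10]
14: 0x55 (blk 10, set 0) → VC-HIT  vc=[14, 12]
15: 0x74 (blk 14, set 0) → VC-HIT  vc=[10, 12]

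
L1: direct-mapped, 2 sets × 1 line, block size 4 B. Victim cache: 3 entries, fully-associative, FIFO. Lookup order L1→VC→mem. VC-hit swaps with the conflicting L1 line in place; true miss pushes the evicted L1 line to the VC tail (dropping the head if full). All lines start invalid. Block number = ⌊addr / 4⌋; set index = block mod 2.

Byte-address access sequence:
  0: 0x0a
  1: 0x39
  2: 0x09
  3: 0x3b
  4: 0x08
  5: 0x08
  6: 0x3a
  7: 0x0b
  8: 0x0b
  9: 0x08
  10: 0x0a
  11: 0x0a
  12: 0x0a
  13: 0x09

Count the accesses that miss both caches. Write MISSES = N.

MISSES = 2

#0 0xa→b2/s0 MISS; vc=[]
#1 0x39→b14/s0 MISS; vc=[2]
#2 0x9→b2/s0 VC-HIT; vc=[14]
#3 0x3b→b14/s0 VC-HIT; vc=[2]
#4 0x8→b2/s0 VC-HIT; vc=[14]
#5 0x8→b2/s0 L1-HIT; vc=[14]
#6 0x3a→b14/s0 VC-HIT; vc=[2]
#7 0xb→b2/s0 VC-HIT; vc=[14]
#8 0xb→b2/s0 L1-HIT; vc=[14]
#9 0x8→b2/s0 L1-HIT; vc=[14]
#10 0xa→b2/s0 L1-HIT; vc=[14]
#11 0xa→b2/s0 L1-HIT; vc=[14]
#12 0xa→b2/s0 L1-HIT; vc=[14]
#13 0x9→b2/s0 L1-HIT; vc=[14]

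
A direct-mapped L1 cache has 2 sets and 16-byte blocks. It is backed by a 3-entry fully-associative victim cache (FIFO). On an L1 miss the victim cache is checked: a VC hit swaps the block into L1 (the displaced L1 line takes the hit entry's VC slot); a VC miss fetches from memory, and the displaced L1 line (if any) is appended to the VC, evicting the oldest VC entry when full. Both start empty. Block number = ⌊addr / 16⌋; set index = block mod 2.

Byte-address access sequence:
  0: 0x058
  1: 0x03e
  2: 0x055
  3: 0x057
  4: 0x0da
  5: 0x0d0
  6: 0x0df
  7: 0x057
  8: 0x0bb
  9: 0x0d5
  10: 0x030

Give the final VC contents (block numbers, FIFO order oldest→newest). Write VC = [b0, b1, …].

#0 0x58→b5/s1 MISS; vc=[]
#1 0x3e→b3/s1 MISS; vc=[5]
#2 0x55→b5/s1 VC-HIT; vc=[3]
#3 0x57→b5/s1 L1-HIT; vc=[3]
#4 0xda→b13/s1 MISS; vc=[3,5]
#5 0xd0→b13/s1 L1-HIT; vc=[3,5]
#6 0xdf→b13/s1 L1-HIT; vc=[3,5]
#7 0x57→b5/s1 VC-HIT; vc=[3,13]
#8 0xbb→b11/s1 MISS; vc=[3,13,5]
#9 0xd5→b13/s1 VC-HIT; vc=[3,11,5]
#10 0x30→b3/s1 VC-HIT; vc=[13,11,5]

VC = [13, 11, 5]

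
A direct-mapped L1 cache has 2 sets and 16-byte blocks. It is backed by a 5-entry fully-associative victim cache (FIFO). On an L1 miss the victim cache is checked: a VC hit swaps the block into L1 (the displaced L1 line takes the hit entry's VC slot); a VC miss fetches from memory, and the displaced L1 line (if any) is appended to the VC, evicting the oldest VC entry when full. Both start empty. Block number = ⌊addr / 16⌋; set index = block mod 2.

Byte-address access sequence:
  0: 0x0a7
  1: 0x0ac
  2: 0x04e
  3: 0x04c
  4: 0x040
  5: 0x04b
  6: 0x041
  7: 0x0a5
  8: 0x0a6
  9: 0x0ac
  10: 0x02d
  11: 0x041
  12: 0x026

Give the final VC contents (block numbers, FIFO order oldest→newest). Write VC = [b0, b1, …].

VC = [4, 10]

#0 0xa7→b10/s0 MISS; vc=[]
#1 0xac→b10/s0 L1-HIT; vc=[]
#2 0x4e→b4/s0 MISS; vc=[10]
#3 0x4c→b4/s0 L1-HIT; vc=[10]
#4 0x40→b4/s0 L1-HIT; vc=[10]
#5 0x4b→b4/s0 L1-HIT; vc=[10]
#6 0x41→b4/s0 L1-HIT; vc=[10]
#7 0xa5→b10/s0 VC-HIT; vc=[4]
#8 0xa6→b10/s0 L1-HIT; vc=[4]
#9 0xac→b10/s0 L1-HIT; vc=[4]
#10 0x2d→b2/s0 MISS; vc=[4,10]
#11 0x41→b4/s0 VC-HIT; vc=[2,10]
#12 0x26→b2/s0 VC-HIT; vc=[4,10]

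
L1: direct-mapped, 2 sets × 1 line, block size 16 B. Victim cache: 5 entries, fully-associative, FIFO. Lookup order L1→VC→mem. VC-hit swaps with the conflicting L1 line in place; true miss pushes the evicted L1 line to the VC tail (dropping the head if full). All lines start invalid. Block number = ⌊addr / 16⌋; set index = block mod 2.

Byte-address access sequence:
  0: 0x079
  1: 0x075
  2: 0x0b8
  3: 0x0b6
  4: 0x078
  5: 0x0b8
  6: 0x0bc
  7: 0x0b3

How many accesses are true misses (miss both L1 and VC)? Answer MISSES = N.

MISSES = 2

0: 0x79 (blk 7, set 1) → MISS  vc=[]
1: 0x75 (blk 7, set 1) → L1-HIT  vc=[]
2: 0xb8 (blk 11, set 1) → MISS  vc=[7]
3: 0xb6 (blk 11, set 1) → L1-HIT  vc=[7]
4: 0x78 (blk 7, set 1) → VC-HIT  vc=[11]
5: 0xb8 (blk 11, set 1) → VC-HIT  vc=[7]
6: 0xbc (blk 11, set 1) → L1-HIT  vc=[7]
7: 0xb3 (blk 11, set 1) → L1-HIT  vc=[7]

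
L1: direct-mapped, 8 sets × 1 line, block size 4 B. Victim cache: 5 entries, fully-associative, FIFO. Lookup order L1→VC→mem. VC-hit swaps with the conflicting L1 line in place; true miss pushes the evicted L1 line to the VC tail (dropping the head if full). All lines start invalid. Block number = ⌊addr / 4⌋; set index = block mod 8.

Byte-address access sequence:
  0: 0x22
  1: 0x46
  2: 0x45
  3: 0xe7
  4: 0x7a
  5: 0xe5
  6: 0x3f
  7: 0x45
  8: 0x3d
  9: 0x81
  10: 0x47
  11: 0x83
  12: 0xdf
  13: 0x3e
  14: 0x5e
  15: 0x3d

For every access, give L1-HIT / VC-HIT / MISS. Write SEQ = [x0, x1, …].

0: 0x22 (blk 8, set 0) → MISS  vc=[]
1: 0x46 (blk 17, set 1) → MISS  vc=[]
2: 0x45 (blk 17, set 1) → L1-HIT  vc=[]
3: 0xe7 (blk 57, set 1) → MISS  vc=[17]
4: 0x7a (blk 30, set 6) → MISS  vc=[17]
5: 0xe5 (blk 57, set 1) → L1-HIT  vc=[17]
6: 0x3f (blk 15, set 7) → MISS  vc=[17]
7: 0x45 (blk 17, set 1) → VC-HIT  vc=[57]
8: 0x3d (blk 15, set 7) → L1-HIT  vc=[57]
9: 0x81 (blk 32, set 0) → MISS  vc=[57, 8]
10: 0x47 (blk 17, set 1) → L1-HIT  vc=[57, 8]
11: 0x83 (blk 32, set 0) → L1-HIT  vc=[57, 8]
12: 0xdf (blk 55, set 7) → MISS  vc=[57, 8, 15]
13: 0x3e (blk 15, set 7) → VC-HIT  vc=[57, 8, 55]
14: 0x5e (blk 23, set 7) → MISS  vc=[57, 8, 55, 15]
15: 0x3d (blk 15, set 7) → VC-HIT  vc=[57, 8, 55, 23]

SEQ = [MISS, MISS, L1-HIT, MISS, MISS, L1-HIT, MISS, VC-HIT, L1-HIT, MISS, L1-HIT, L1-HIT, MISS, VC-HIT, MISS, VC-HIT]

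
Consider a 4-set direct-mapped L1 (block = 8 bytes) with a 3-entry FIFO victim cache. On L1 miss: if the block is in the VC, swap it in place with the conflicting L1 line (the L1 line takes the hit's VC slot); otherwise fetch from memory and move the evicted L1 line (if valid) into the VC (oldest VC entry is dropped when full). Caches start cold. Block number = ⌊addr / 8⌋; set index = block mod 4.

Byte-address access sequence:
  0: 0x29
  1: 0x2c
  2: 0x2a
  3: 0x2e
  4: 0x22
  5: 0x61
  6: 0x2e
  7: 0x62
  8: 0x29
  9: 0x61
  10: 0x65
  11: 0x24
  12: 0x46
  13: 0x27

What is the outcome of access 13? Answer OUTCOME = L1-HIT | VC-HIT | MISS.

#0 0x29→b5/s1 MISS; vc=[]
#1 0x2c→b5/s1 L1-HIT; vc=[]
#2 0x2a→b5/s1 L1-HIT; vc=[]
#3 0x2e→b5/s1 L1-HIT; vc=[]
#4 0x22→b4/s0 MISS; vc=[]
#5 0x61→b12/s0 MISS; vc=[4]
#6 0x2e→b5/s1 L1-HIT; vc=[4]
#7 0x62→b12/s0 L1-HIT; vc=[4]
#8 0x29→b5/s1 L1-HIT; vc=[4]
#9 0x61→b12/s0 L1-HIT; vc=[4]
#10 0x65→b12/s0 L1-HIT; vc=[4]
#11 0x24→b4/s0 VC-HIT; vc=[12]
#12 0x46→b8/s0 MISS; vc=[12,4]
#13 0x27→b4/s0 VC-HIT; vc=[12,8]

OUTCOME = VC-HIT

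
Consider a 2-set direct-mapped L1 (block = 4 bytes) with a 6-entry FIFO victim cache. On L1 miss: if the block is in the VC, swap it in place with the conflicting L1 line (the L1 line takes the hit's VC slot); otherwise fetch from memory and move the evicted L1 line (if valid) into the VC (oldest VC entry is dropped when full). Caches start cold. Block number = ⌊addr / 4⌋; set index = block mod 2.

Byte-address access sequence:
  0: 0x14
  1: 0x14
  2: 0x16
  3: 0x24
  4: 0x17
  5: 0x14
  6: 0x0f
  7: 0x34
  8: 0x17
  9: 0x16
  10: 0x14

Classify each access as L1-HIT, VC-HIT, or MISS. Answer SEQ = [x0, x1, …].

SEQ = [MISS, L1-HIT, L1-HIT, MISS, VC-HIT, L1-HIT, MISS, MISS, VC-HIT, L1-HIT, L1-HIT]

0: 0x14 (blk 5, set 1) → MISS  vc=[]
1: 0x14 (blk 5, set 1) → L1-HIT  vc=[]
2: 0x16 (blk 5, set 1) → L1-HIT  vc=[]
3: 0x24 (blk 9, set 1) → MISS  vc=[5]
4: 0x17 (blk 5, set 1) → VC-HIT  vc=[9]
5: 0x14 (blk 5, set 1) → L1-HIT  vc=[9]
6: 0xf (blk 3, set 1) → MISS  vc=[9, 5]
7: 0x34 (blk 13, set 1) → MISS  vc=[9, 5, 3]
8: 0x17 (blk 5, set 1) → VC-HIT  vc=[9, 13, 3]
9: 0x16 (blk 5, set 1) → L1-HIT  vc=[9, 13, 3]
10: 0x14 (blk 5, set 1) → L1-HIT  vc=[9, 13, 3]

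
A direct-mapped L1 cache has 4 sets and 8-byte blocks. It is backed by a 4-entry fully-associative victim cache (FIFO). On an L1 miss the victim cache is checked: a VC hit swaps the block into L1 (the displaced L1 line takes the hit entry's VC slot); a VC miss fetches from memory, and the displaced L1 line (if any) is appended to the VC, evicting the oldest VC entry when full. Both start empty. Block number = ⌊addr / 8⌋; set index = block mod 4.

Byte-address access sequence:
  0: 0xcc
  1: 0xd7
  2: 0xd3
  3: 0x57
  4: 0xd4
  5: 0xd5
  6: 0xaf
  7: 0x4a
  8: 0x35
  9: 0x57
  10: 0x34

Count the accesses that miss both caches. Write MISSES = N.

MISSES = 6

0: 0xcc (blk 25, set 1) → MISS  vc=[]
1: 0xd7 (blk 26, set 2) → MISS  vc=[]
2: 0xd3 (blk 26, set 2) → L1-HIT  vc=[]
3: 0x57 (blk 10, set 2) → MISS  vc=[26]
4: 0xd4 (blk 26, set 2) → VC-HIT  vc=[10]
5: 0xd5 (blk 26, set 2) → L1-HIT  vc=[10]
6: 0xaf (blk 21, set 1) → MISS  vc=[10, 25]
7: 0x4a (blk 9, set 1) → MISS  vc=[10, 25, 21]
8: 0x35 (blk 6, set 2) → MISS  vc=[10, 25, 21, 26]
9: 0x57 (blk 10, set 2) → VC-HIT  vc=[6, 25, 21, 26]
10: 0x34 (blk 6, set 2) → VC-HIT  vc=[10, 25, 21, 26]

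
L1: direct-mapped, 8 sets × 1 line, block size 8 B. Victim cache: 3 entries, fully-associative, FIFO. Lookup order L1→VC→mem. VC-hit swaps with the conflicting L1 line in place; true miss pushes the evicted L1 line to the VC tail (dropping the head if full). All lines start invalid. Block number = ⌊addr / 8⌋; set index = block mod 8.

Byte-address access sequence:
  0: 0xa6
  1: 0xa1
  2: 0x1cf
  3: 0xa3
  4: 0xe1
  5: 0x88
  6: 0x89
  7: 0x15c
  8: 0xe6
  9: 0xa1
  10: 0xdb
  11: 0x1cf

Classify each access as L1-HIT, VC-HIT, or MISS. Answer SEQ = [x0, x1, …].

SEQ = [MISS, L1-HIT, MISS, L1-HIT, MISS, MISS, L1-HIT, MISS, L1-HIT, VC-HIT, MISS, VC-HIT]

  [0] addr=0xa6 blk=20 s=4: MISS | VC []
  [1] addr=0xa1 blk=20 s=4: L1-HIT | VC []
  [2] addr=0x1cf blk=57 s=1: MISS | VC []
  [3] addr=0xa3 blk=20 s=4: L1-HIT | VC []
  [4] addr=0xe1 blk=28 s=4: MISS | VC [20]
  [5] addr=0x88 blk=17 s=1: MISS | VC [20, 57]
  [6] addr=0x89 blk=17 s=1: L1-HIT | VC [20, 57]
  [7] addr=0x15c blk=43 s=3: MISS | VC [20, 57]
  [8] addr=0xe6 blk=28 s=4: L1-HIT | VC [20, 57]
  [9] addr=0xa1 blk=20 s=4: VC-HIT | VC [28, 57]
  [10] addr=0xdb blk=27 s=3: MISS | VC [28, 57, 43]
  [11] addr=0x1cf blk=57 s=1: VC-HIT | VC [28, 17, 43]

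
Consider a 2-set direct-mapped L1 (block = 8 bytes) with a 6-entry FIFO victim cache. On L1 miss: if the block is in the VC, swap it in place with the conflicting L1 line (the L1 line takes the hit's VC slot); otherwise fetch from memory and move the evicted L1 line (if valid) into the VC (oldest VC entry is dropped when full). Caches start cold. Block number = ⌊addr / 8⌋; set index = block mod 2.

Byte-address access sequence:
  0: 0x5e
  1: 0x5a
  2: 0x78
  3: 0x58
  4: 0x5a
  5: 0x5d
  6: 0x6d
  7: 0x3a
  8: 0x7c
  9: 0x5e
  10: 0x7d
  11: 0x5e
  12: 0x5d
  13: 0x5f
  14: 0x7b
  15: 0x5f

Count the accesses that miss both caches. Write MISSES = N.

MISSES = 4

0: 0x5e (blk 11, set 1) → MISS  vc=[]
1: 0x5a (blk 11, set 1) → L1-HIT  vc=[]
2: 0x78 (blk 15, set 1) → MISS  vc=[11]
3: 0x58 (blk 11, set 1) → VC-HIT  vc=[15]
4: 0x5a (blk 11, set 1) → L1-HIT  vc=[15]
5: 0x5d (blk 11, set 1) → L1-HIT  vc=[15]
6: 0x6d (blk 13, set 1) → MISS  vc=[15, 11]
7: 0x3a (blk 7, set 1) → MISS  vc=[15, 11, 13]
8: 0x7c (blk 15, set 1) → VC-HIT  vc=[7, 11, 13]
9: 0x5e (blk 11, set 1) → VC-HIT  vc=[7, 15, 13]
10: 0x7d (blk 15, set 1) → VC-HIT  vc=[7, 11, 13]
11: 0x5e (blk 11, set 1) → VC-HIT  vc=[7, 15, 13]
12: 0x5d (blk 11, set 1) → L1-HIT  vc=[7, 15, 13]
13: 0x5f (blk 11, set 1) → L1-HIT  vc=[7, 15, 13]
14: 0x7b (blk 15, set 1) → VC-HIT  vc=[7, 11, 13]
15: 0x5f (blk 11, set 1) → VC-HIT  vc=[7, 15, 13]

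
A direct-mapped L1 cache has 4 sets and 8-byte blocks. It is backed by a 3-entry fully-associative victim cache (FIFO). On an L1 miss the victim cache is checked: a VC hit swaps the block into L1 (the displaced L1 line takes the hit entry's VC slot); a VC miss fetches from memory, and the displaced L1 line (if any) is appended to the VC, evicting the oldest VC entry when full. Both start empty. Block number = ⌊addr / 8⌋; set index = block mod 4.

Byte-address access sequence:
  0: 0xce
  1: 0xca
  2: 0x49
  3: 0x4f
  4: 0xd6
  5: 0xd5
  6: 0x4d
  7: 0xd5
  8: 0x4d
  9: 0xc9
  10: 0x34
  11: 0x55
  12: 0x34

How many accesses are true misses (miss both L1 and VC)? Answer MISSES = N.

  [0] addr=0xce blk=25 s=1: MISS | VC []
  [1] addr=0xca blk=25 s=1: L1-HIT | VC []
  [2] addr=0x49 blk=9 s=1: MISS | VC [25]
  [3] addr=0x4f blk=9 s=1: L1-HIT | VC [25]
  [4] addr=0xd6 blk=26 s=2: MISS | VC [25]
  [5] addr=0xd5 blk=26 s=2: L1-HIT | VC [25]
  [6] addr=0x4d blk=9 s=1: L1-HIT | VC [25]
  [7] addr=0xd5 blk=26 s=2: L1-HIT | VC [25]
  [8] addr=0x4d blk=9 s=1: L1-HIT | VC [25]
  [9] addr=0xc9 blk=25 s=1: VC-HIT | VC [9]
  [10] addr=0x34 blk=6 s=2: MISS | VC [9, 26]
  [11] addr=0x55 blk=10 s=2: MISS | VC [9, 26, 6]
  [12] addr=0x34 blk=6 s=2: VC-HIT | VC [9, 26, 10]

MISSES = 5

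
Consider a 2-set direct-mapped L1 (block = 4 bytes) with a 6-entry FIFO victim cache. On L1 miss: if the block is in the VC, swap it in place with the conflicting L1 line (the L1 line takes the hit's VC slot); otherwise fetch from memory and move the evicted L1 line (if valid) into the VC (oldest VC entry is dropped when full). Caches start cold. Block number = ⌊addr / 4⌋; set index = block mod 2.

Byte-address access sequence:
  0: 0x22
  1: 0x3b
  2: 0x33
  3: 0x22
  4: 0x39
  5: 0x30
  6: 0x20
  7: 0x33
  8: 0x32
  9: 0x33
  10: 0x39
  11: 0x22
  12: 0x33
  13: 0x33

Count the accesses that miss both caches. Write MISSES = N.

MISSES = 3

  [0] addr=0x22 blk=8 s=0: MISS | VC []
  [1] addr=0x3b blk=14 s=0: MISS | VC [8]
  [2] addr=0x33 blk=12 s=0: MISS | VC [8, 14]
  [3] addr=0x22 blk=8 s=0: VC-HIT | VC [12, 14]
  [4] addr=0x39 blk=14 s=0: VC-HIT | VC [12, 8]
  [5] addr=0x30 blk=12 s=0: VC-HIT | VC [14, 8]
  [6] addr=0x20 blk=8 s=0: VC-HIT | VC [14, 12]
  [7] addr=0x33 blk=12 s=0: VC-HIT | VC [14, 8]
  [8] addr=0x32 blk=12 s=0: L1-HIT | VC [14, 8]
  [9] addr=0x33 blk=12 s=0: L1-HIT | VC [14, 8]
  [10] addr=0x39 blk=14 s=0: VC-HIT | VC [12, 8]
  [11] addr=0x22 blk=8 s=0: VC-HIT | VC [12, 14]
  [12] addr=0x33 blk=12 s=0: VC-HIT | VC [8, 14]
  [13] addr=0x33 blk=12 s=0: L1-HIT | VC [8, 14]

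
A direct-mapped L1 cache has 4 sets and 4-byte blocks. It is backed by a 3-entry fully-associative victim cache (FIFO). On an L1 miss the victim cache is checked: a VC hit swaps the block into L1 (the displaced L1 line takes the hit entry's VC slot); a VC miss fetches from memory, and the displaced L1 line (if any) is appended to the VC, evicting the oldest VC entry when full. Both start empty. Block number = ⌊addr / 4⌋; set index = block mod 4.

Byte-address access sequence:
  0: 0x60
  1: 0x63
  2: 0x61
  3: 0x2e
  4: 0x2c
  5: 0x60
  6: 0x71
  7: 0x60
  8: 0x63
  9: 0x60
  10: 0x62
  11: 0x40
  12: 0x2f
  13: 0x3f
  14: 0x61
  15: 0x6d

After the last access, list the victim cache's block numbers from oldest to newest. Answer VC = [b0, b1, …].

0: 0x60 (blk 24, set 0) → MISS  vc=[]
1: 0x63 (blk 24, set 0) → L1-HIT  vc=[]
2: 0x61 (blk 24, set 0) → L1-HIT  vc=[]
3: 0x2e (blk 11, set 3) → MISS  vc=[]
4: 0x2c (blk 11, set 3) → L1-HIT  vc=[]
5: 0x60 (blk 24, set 0) → L1-HIT  vc=[]
6: 0x71 (blk 28, set 0) → MISS  vc=[24]
7: 0x60 (blk 24, set 0) → VC-HIT  vc=[28]
8: 0x63 (blk 24, set 0) → L1-HIT  vc=[28]
9: 0x60 (blk 24, set 0) → L1-HIT  vc=[28]
10: 0x62 (blk 24, set 0) → L1-HIT  vc=[28]
11: 0x40 (blk 16, set 0) → MISS  vc=[28, 24]
12: 0x2f (blk 11, set 3) → L1-HIT  vc=[28, 24]
13: 0x3f (blk 15, set 3) → MISS  vc=[28, 24, 11]
14: 0x61 (blk 24, set 0) → VC-HIT  vc=[28, 16, 11]
15: 0x6d (blk 27, set 3) → MISS  vc=[16, 11, 15]

VC = [16, 11, 15]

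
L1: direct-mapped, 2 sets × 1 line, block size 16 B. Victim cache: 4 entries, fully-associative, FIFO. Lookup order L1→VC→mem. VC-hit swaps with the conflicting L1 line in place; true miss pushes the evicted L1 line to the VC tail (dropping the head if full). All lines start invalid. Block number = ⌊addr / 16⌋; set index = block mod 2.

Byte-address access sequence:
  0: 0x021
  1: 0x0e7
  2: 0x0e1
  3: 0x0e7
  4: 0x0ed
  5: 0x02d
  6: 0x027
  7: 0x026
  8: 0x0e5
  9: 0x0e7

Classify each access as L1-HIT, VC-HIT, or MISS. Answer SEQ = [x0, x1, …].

  [0] addr=0x21 blk=2 s=0: MISS | VC []
  [1] addr=0xe7 blk=14 s=0: MISS | VC [2]
  [2] addr=0xe1 blk=14 s=0: L1-HIT | VC [2]
  [3] addr=0xe7 blk=14 s=0: L1-HIT | VC [2]
  [4] addr=0xed blk=14 s=0: L1-HIT | VC [2]
  [5] addr=0x2d blk=2 s=0: VC-HIT | VC [14]
  [6] addr=0x27 blk=2 s=0: L1-HIT | VC [14]
  [7] addr=0x26 blk=2 s=0: L1-HIT | VC [14]
  [8] addr=0xe5 blk=14 s=0: VC-HIT | VC [2]
  [9] addr=0xe7 blk=14 s=0: L1-HIT | VC [2]

SEQ = [MISS, MISS, L1-HIT, L1-HIT, L1-HIT, VC-HIT, L1-HIT, L1-HIT, VC-HIT, L1-HIT]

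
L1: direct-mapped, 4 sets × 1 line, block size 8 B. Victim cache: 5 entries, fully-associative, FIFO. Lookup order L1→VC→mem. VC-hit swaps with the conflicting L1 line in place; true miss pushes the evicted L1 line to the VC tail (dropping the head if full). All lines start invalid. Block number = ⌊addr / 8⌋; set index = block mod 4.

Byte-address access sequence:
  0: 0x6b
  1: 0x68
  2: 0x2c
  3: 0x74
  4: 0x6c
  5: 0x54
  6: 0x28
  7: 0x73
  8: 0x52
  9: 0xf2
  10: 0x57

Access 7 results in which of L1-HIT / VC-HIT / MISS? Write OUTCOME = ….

OUTCOME = VC-HIT

  [0] addr=0x6b blk=13 s=1: MISS | VC []
  [1] addr=0x68 blk=13 s=1: L1-HIT | VC []
  [2] addr=0x2c blk=5 s=1: MISS | VC [13]
  [3] addr=0x74 blk=14 s=2: MISS | VC [13]
  [4] addr=0x6c blk=13 s=1: VC-HIT | VC [5]
  [5] addr=0x54 blk=10 s=2: MISS | VC [5, 14]
  [6] addr=0x28 blk=5 s=1: VC-HIT | VC [13, 14]
  [7] addr=0x73 blk=14 s=2: VC-HIT | VC [13, 10]
  [8] addr=0x52 blk=10 s=2: VC-HIT | VC [13, 14]
  [9] addr=0xf2 blk=30 s=2: MISS | VC [13, 14, 10]
  [10] addr=0x57 blk=10 s=2: VC-HIT | VC [13, 14, 30]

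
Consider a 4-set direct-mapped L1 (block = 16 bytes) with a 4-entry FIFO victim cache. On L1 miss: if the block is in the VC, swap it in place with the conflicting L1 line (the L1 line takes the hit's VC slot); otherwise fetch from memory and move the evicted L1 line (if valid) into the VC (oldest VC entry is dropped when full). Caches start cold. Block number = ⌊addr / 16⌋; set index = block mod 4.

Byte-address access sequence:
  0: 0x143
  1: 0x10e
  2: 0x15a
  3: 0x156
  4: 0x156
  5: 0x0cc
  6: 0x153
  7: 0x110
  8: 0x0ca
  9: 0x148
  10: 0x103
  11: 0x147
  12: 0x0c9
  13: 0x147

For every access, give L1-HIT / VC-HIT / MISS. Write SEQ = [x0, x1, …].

SEQ = [MISS, MISS, MISS, L1-HIT, L1-HIT, MISS, L1-HIT, MISS, L1-HIT, VC-HIT, VC-HIT, VC-HIT, VC-HIT, VC-HIT]

0: 0x143 (blk 20, set 0) → MISS  vc=[]
1: 0x10e (blk 16, set 0) → MISS  vc=[20]
2: 0x15a (blk 21, set 1) → MISS  vc=[20]
3: 0x156 (blk 21, set 1) → L1-HIT  vc=[20]
4: 0x156 (blk 21, set 1) → L1-HIT  vc=[20]
5: 0xcc (blk 12, set 0) → MISS  vc=[20, 16]
6: 0x153 (blk 21, set 1) → L1-HIT  vc=[20, 16]
7: 0x110 (blk 17, set 1) → MISS  vc=[20, 16, 21]
8: 0xca (blk 12, set 0) → L1-HIT  vc=[20, 16, 21]
9: 0x148 (blk 20, set 0) → VC-HIT  vc=[12, 16, 21]
10: 0x103 (blk 16, set 0) → VC-HIT  vc=[12, 20, 21]
11: 0x147 (blk 20, set 0) → VC-HIT  vc=[12, 16, 21]
12: 0xc9 (blk 12, set 0) → VC-HIT  vc=[20, 16, 21]
13: 0x147 (blk 20, set 0) → VC-HIT  vc=[12, 16, 21]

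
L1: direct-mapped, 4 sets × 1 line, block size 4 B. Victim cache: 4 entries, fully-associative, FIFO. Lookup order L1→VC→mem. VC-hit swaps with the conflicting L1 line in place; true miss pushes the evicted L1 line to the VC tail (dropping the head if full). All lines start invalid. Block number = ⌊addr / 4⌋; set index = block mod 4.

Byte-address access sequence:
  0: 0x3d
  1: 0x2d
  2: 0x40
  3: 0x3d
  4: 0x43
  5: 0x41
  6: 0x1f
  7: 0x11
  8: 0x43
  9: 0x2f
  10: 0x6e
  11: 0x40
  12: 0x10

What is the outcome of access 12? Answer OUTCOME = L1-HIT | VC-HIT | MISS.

OUTCOME = VC-HIT

0: 0x3d (blk 15, set 3) → MISS  vc=[]
1: 0x2d (blk 11, set 3) → MISS  vc=[15]
2: 0x40 (blk 16, set 0) → MISS  vc=[15]
3: 0x3d (blk 15, set 3) → VC-HIT  vc=[11]
4: 0x43 (blk 16, set 0) → L1-HIT  vc=[11]
5: 0x41 (blk 16, set 0) → L1-HIT  vc=[11]
6: 0x1f (blk 7, set 3) → MISS  vc=[11, 15]
7: 0x11 (blk 4, set 0) → MISS  vc=[11, 15, 16]
8: 0x43 (blk 16, set 0) → VC-HIT  vc=[11, 15, 4]
9: 0x2f (blk 11, set 3) → VC-HIT  vc=[7, 15, 4]
10: 0x6e (blk 27, set 3) → MISS  vc=[7, 15, 4, 11]
11: 0x40 (blk 16, set 0) → L1-HIT  vc=[7, 15, 4, 11]
12: 0x10 (blk 4, set 0) → VC-HIT  vc=[7, 15, 16, 11]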